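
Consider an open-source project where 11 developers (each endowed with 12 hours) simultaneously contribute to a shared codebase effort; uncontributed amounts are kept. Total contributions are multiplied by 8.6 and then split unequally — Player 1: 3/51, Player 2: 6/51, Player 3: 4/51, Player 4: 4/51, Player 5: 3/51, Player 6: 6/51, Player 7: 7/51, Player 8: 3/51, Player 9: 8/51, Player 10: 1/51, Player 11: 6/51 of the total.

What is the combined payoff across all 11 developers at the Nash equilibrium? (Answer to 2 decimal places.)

A player with share s gets back 8.6·s per unit contributed, so full contribution is dominant for anyone with s > 1/8.6 = 0.1163 and zero contribution is dominant for anyone below.
Player 2, Player 6, Player 7, Player 9 and Player 11 are above the threshold, contributing 12 each; the remaining 6 contribute 0. Total contributed: 60.
The shared codebase effort pays out 8.6 × 60 = 516.00 in total (split across the unequal shares, but the aggregate is all that matters for the group sum).
The 6 free-riders keep 12 each, adding 72. Group total = 72 + 516.00 = 588.00.

588.00 hours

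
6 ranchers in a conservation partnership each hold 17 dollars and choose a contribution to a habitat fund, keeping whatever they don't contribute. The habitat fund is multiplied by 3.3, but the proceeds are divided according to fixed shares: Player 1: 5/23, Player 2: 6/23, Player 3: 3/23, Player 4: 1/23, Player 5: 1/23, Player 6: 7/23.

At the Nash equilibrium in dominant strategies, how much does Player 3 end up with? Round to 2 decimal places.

24.32 dollars

Player j's private return per contributed unit is 3.3 × (j's share). Contributing is weakly dominant for j when that share is at least 1/3.3 = 0.3030, and contributing 0 is dominant otherwise.
Player 6 alone (share 7/23) is above the threshold, contributing 17; the remaining 5 contribute 0. Total contributed: 17.
Player 3 keeps 17 and receives 3.3 × 17 × 3/23 = 7.32 from the habitat fund, for a payoff of 24.32.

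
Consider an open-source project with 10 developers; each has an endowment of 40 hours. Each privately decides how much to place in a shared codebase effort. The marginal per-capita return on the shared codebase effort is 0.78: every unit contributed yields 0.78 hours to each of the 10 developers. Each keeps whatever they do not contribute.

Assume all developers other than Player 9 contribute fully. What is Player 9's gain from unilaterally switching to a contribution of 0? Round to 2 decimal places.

8.80 hours

Switching from a contribution of 40 to 0 lets Player 9 keep an extra 40 hours, but lowers the shared codebase effort by 40, which costs Player 9 their own share of that drop: 0.78 × 40 = 31.20.
Net gain = 40 − 31.20 = 8.80. The private return per contributed unit (0.78) is below 1, so free-riding is indeed the best response regardless of what the others do.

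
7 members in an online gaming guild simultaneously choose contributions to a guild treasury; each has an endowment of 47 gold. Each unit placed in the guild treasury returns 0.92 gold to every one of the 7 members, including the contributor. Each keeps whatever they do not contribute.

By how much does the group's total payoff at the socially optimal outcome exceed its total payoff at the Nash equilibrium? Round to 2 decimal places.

1789.76 gold

The private return per contributed unit is 0.92 < 1, so contributing 0 is dominant for every player. At the Nash equilibrium everyone keeps their 47, and the group total is 7 × 47 = 329.
Each contributed unit returns 6.440 to the group as a whole (0.92 to each of 7 players), which exceeds 1, so the social optimum is full contribution: group total = 6.440 × 329 = 2118.76.
Efficiency loss = 2118.76 − 329 = 1789.76.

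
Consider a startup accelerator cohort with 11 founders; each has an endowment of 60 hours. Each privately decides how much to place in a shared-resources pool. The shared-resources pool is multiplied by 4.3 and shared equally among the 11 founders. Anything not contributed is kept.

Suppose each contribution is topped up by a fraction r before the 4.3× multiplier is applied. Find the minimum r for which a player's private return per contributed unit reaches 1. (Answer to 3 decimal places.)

1.558

With matching at rate r, one contributed unit becomes (1 + r) in the shared-resources pool and returns 4.3 × (1 + r) / 11 to the contributor.
Setting this equal to 1: 1 + r = 11/4.3 = 2.5581.
So the minimum matching rate is r = 2.5581 − 1 = 1.558.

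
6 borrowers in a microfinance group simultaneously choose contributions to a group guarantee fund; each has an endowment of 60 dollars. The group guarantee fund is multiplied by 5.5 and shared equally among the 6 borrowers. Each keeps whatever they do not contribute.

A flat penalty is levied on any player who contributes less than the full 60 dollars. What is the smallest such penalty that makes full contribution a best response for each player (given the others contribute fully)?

5.00 dollars

Given the others contribute fully, the best deviation is to contribute 0 (any partial contribution still incurs the fine and gives up units whose private return 0.9167 is below 1).
Deviating from 60 to 0 saves 60 dollars but forfeits the deviator's share of the drop in the group guarantee fund: 5.5/6 × 60 = 55.00.
So the deviation gain is 60 − 55.00 = 5.00, and the fine must be at least 5.00 dollars to wipe it out.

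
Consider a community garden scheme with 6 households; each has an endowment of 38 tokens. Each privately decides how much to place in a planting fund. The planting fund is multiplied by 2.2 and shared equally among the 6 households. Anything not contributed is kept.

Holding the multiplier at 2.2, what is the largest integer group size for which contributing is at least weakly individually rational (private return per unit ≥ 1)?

Private return per unit is 2.2/(group size), which is ≥ 1 whenever the group size is ≤ 2.2.
The largest such integer is 2.

2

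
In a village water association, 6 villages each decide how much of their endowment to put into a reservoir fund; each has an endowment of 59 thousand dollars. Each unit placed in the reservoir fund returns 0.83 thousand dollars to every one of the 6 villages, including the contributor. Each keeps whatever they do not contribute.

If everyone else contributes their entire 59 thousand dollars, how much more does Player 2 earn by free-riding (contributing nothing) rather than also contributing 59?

10.03 thousand dollars

Switching from a contribution of 59 to 0 lets Player 2 keep an extra 59 thousand dollars, but lowers the reservoir fund by 59, which costs Player 2 their own share of that drop: 0.83 × 59 = 48.97.
Net gain = 59 − 48.97 = 10.03. The private return per contributed unit (0.83) is below 1, so free-riding is indeed the best response regardless of what the others do.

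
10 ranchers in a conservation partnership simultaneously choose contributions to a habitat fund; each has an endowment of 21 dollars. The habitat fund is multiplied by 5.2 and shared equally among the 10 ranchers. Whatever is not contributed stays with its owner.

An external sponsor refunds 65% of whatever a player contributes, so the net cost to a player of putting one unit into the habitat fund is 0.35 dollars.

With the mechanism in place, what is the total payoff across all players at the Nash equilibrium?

The effective private return per unit is now (5.2/10) / 0.35 = 1.4857 > 1, so every player's dominant strategy flips to full contribution.
So the Nash equilibrium is full contribution by all 10; the group earns 10 × (21 × 0.65 + 5.2 × 21) = 1228.50.

1228.50 dollars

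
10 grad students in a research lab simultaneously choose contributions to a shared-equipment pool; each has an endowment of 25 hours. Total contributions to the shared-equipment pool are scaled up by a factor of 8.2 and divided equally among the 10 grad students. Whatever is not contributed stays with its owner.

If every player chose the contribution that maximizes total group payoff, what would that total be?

2050.00 hours

Each contributed unit returns 8.200 to the group as a whole (0.8200 to each of 10 players), which exceeds 1, so the social optimum is full contribution: group total = 8.200 × 250 = 2050.00.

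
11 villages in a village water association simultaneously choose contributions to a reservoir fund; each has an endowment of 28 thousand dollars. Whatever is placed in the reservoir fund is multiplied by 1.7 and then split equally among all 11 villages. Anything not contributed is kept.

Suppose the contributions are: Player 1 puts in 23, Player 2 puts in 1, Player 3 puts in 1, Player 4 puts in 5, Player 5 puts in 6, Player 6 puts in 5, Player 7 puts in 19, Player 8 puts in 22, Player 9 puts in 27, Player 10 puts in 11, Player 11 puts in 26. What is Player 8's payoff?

28.56 thousand dollars

Total contributed: 23 + 1 + 1 + 5 + 6 + 5 + 19 + 22 + 27 + 11 + 26 = 146.
Each receives 1.7 × 146 / 11 = 22.56 from the reservoir fund.
Player 8 keeps 28 − 22 = 6, so Player 8's payoff is 6 + 22.56 = 28.56.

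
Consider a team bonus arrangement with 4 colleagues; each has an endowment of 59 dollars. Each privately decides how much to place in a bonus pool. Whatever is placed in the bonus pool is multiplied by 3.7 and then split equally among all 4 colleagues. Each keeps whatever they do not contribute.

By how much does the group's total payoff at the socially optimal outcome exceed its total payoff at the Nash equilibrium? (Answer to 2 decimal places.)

Each contributed unit returns 3.7/4 = 0.9250 to its contributor — below 1 — so contributing 0 is dominant for every player. At the Nash equilibrium everyone keeps their 59, and the group total is 4 × 59 = 236.
Each contributed unit returns 3.700 to the group as a whole (0.9250 to each of 4 players), which exceeds 1, so the social optimum is full contribution: group total = 3.700 × 236 = 873.20.
Efficiency loss = 873.20 − 236 = 637.20.

637.20 dollars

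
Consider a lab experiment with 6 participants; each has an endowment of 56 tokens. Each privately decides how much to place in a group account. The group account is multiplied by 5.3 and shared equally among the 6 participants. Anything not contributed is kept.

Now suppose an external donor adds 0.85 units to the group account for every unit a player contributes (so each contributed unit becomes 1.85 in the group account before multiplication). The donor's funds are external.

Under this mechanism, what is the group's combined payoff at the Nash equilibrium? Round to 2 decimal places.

3294.48 tokens

The effective private return per unit is now 5.3 × 1.85 / 6 = 1.6342 > 1, so every player's dominant strategy flips to full contribution.
So the Nash equilibrium is full contribution by all 6; the group earns 5.3 × 1.85 × 336 = 3294.48.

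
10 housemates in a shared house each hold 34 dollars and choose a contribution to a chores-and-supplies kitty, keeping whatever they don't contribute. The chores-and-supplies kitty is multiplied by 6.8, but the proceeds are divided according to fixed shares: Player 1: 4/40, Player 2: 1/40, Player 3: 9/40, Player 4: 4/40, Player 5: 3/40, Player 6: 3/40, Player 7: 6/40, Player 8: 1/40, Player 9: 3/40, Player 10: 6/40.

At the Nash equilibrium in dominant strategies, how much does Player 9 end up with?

86.02 dollars

Each unit j contributes comes back to j as 6.8 × (j's share), so j prefers to contribute only if that share exceeds 1/6.8 = 0.1471; otherwise keeping the unit dominates.
Player 3, Player 7 and Player 10 clear that bar, contributing 34 each; the remaining 7 contribute 0. Total contributed: 102.
Player 9 keeps 34 and receives 6.8 × 102 × 3/40 = 52.02 from the chores-and-supplies kitty, for a payoff of 86.02.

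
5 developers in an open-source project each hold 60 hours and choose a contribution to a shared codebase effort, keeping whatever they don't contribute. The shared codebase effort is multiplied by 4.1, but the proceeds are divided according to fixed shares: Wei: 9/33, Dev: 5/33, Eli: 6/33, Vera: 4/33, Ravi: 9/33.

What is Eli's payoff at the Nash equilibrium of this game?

Player j's private return per contributed unit is 4.1 × (j's share). Contributing is weakly dominant for j when that share is at least 1/4.1 = 0.2439, and contributing 0 is dominant otherwise.
The shares above 0.2439 belong to Wei and Ravi, contributing 60 each; the remaining 3 contribute 0. Total contributed: 120.
Eli keeps 60 and receives 4.1 × 120 × 6/33 = 89.45 from the shared codebase effort, for a payoff of 149.45.

149.45 hours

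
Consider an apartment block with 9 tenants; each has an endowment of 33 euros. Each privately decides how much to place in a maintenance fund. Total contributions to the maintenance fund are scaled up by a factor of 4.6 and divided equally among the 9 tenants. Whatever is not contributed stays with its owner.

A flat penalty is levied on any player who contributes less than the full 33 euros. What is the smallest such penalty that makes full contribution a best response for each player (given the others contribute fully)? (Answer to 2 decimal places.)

Given the others contribute fully, the best deviation is to contribute 0 (any partial contribution still incurs the fine and gives up units whose private return 0.5111 is below 1).
Deviating from 33 to 0 saves 33 euros but forfeits the deviator's share of the drop in the maintenance fund: 4.6/9 × 33 = 16.87.
So the deviation gain is 33 − 16.87 = 16.13, and the fine must be at least 16.13 euros to wipe it out.

16.13 euros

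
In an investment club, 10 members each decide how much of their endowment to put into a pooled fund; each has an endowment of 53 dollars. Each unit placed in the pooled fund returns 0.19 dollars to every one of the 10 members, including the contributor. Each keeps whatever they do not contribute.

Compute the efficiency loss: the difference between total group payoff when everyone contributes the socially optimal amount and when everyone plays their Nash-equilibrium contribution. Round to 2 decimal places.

The private return per contributed unit is 0.19 < 1, so contributing 0 is dominant for every player. At the Nash equilibrium everyone keeps their 53, and the group total is 10 × 53 = 530.
Each contributed unit returns 1.900 to the group as a whole (0.19 to each of 10 players), which exceeds 1, so the social optimum is full contribution: group total = 1.900 × 530 = 1007.00.
Efficiency loss = 1007.00 − 530 = 477.00.

477.00 dollars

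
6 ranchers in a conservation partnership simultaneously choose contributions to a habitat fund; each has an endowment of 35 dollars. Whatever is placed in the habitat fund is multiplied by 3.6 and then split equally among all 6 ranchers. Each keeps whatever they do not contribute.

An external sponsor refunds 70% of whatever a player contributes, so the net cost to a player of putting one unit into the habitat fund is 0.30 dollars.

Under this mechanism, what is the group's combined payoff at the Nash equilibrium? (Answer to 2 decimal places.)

903.00 dollars

Under the mechanism each unit contributed yields (3.6/6) / 0.30 = 2.0000 back to its contributor per unit of net cost, which exceeds 1, making full contribution the dominant choice for everyone.
At the Nash equilibrium everyone contributes 35. Group total payoff = 6 × (35 × 0.70 + 3.6 × 35) = 903.00.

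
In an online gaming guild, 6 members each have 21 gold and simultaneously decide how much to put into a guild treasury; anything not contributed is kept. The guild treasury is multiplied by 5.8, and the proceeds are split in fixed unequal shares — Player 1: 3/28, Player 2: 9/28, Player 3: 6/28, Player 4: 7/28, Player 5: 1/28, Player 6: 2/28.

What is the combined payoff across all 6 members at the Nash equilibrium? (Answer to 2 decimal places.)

428.40 gold

Each unit j contributes comes back to j as 5.8 × (j's share), so j prefers to contribute only if that share exceeds 1/5.8 = 0.1724; otherwise keeping the unit dominates.
Player 2, Player 3 and Player 4 are above the threshold, contributing 21 each; the remaining 3 contribute 0. Total contributed: 63.
The guild treasury pays out 5.8 × 63 = 365.40 in total (split across the unequal shares, but the aggregate is all that matters for the group sum).
The 3 free-riders keep 21 each, adding 63. Group total = 63 + 365.40 = 428.40.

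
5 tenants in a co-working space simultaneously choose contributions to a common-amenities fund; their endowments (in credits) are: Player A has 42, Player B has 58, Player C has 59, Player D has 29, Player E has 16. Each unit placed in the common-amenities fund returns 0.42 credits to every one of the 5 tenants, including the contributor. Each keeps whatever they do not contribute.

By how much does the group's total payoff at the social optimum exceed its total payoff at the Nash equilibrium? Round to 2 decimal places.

The private return per contributed unit is 0.42 < 1 for everyone, so the Nash equilibrium is zero contribution and the group total is Σ E_j = 42 + 58 + 59 + 29 + 16 = 204.
Each contributed unit returns 2.100 to the group, so the social optimum is full contribution by everyone: group total = 2.100 × 204 = 428.40.
Efficiency loss = (2.100 − 1) × 204 = 224.40.

224.40 credits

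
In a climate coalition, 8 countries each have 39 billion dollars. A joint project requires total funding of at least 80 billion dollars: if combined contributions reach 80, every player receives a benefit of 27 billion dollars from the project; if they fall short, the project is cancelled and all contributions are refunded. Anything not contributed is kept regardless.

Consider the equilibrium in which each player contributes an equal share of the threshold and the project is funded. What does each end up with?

Equal share of the threshold: 80/8 = 10.
At this profile no one gains by cutting their contribution: any cut drops the total below 80, the project is cancelled, contributions are refunded, and the deviator ends with 39, which is less than 39 − 10 + 27 = 56. Contributing more than 10 just wastes the excess. So contributing exactly 10 is a best response.
Each player's payoff: 39 − 10 + 27 = 56.

56 billion dollars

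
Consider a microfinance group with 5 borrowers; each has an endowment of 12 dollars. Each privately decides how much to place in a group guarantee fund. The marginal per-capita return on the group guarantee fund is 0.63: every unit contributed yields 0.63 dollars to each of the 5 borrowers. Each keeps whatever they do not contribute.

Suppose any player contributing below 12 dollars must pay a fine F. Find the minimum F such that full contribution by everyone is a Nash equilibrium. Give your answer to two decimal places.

4.44 dollars

Given the others contribute fully, the best deviation is to contribute 0 (any partial contribution still incurs the fine and gives up units whose private return 0.63 is below 1).
Deviating from 12 to 0 saves 12 dollars but forfeits the deviator's share of the drop in the group guarantee fund: 0.63 × 12 = 7.56.
So the deviation gain is 12 − 7.56 = 4.44, and the fine must be at least 4.44 dollars to wipe it out.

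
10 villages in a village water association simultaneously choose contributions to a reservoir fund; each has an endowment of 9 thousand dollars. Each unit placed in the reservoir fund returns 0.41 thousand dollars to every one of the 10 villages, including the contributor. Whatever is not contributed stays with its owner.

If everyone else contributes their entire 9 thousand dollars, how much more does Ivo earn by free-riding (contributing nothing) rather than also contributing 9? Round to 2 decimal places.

5.31 thousand dollars

Switching from a contribution of 9 to 0 lets Ivo keep an extra 9 thousand dollars, but lowers the reservoir fund by 9, which costs Ivo their own share of that drop: 0.41 × 9 = 3.69.
Net gain = 9 − 3.69 = 5.31. The private return per contributed unit (0.41) is below 1, so free-riding is indeed the best response regardless of what the others do.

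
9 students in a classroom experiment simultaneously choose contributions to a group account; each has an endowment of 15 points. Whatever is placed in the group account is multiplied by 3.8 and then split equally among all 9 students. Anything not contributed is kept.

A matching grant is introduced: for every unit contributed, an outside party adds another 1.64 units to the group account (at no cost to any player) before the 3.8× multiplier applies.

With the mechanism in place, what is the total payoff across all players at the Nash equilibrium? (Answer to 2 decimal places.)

With the mechanism, a contributed unit returns 3.8 × 2.64 / 9 = 1.1147 per unit of net cost to the contributor — now above 1 — so contributing fully is weakly dominant for every player.
So the Nash equilibrium is full contribution by all 9; the group earns 3.8 × 2.64 × 135 = 1354.32.

1354.32 points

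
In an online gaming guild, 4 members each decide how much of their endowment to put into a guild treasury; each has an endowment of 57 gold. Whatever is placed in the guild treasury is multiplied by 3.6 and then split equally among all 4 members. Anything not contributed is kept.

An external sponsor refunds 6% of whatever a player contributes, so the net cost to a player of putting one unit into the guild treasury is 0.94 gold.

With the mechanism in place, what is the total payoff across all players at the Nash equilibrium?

228.00 gold

With the mechanism, a contributed unit returns (3.6/4) / 0.94 = 0.9574 per unit of net cost — still below 1 — so contributing 0 remains dominant for every player.
Everyone keeps their endowment and the group total is 4 × 57 = 228.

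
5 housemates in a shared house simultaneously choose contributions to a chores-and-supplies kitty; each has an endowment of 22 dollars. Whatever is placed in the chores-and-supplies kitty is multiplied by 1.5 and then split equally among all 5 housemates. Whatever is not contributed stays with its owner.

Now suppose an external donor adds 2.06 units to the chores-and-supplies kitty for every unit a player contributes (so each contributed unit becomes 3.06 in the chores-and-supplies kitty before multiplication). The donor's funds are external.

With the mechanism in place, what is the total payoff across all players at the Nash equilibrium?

110.00 dollars

Even with the mechanism, each unit contributed returns only 1.5 × 3.06 / 5 = 0.9180 per unit of net cost, so contributing nothing is still dominant.
At the Nash equilibrium no one contributes; group total payoff = 5 × 22 = 110.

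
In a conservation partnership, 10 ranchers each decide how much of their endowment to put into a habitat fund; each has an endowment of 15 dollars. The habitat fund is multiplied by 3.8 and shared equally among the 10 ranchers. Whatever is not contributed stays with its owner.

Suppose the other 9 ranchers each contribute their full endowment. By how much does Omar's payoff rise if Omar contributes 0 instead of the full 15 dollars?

9.30 dollars

Switching from a contribution of 15 to 0 lets Omar keep an extra 15 dollars, but lowers the habitat fund by 15, which costs Omar their own share of that drop: 3.8/10 × 15 = 5.70.
Net gain = 15 − 5.70 = 9.30. The private return per contributed unit (0.3800) is below 1, so free-riding is indeed the best response regardless of what the others do.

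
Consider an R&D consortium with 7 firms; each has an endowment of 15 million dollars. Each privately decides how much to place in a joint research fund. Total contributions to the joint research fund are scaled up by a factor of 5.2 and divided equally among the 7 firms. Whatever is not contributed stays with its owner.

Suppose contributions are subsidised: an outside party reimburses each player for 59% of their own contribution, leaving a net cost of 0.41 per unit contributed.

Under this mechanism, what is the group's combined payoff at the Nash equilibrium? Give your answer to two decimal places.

The effective private return per unit is now (5.2/7) / 0.41 = 1.8118 > 1, so every player's dominant strategy flips to full contribution.
So the Nash equilibrium is full contribution by all 7; the group earns 7 × (15 × 0.59 + 5.2 × 15) = 607.95.

607.95 million dollars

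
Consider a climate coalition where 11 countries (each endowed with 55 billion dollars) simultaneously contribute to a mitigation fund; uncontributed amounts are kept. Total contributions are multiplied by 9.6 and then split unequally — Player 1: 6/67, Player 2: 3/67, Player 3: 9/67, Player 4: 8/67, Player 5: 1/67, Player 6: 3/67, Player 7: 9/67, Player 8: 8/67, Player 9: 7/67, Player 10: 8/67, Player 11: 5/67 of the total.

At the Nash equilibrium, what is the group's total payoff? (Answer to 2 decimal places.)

Player j's private return per contributed unit is 9.6 × (j's share). Contributing is weakly dominant for j when that share is at least 1/9.6 = 0.1042, and contributing 0 is dominant otherwise.
The shares above 0.1042 belong to Player 3, Player 4, Player 7, Player 8, Player 9 and Player 10, contributing 55 each; the remaining 5 contribute 0. Total contributed: 330.
The mitigation fund pays out 9.6 × 330 = 3168.00 in total (split across the unequal shares, but the aggregate is all that matters for the group sum).
The 5 free-riders keep 55 each, adding 275. Group total = 275 + 3168.00 = 3443.00.

3443.00 billion dollars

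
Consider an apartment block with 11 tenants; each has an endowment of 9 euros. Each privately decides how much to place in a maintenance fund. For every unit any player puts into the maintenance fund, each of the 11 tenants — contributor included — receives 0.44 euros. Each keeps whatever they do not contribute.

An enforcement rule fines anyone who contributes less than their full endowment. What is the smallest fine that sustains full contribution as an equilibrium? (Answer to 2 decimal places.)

5.04 euros

Given the others contribute fully, the best deviation is to contribute 0 (any partial contribution still incurs the fine and gives up units whose private return 0.44 is below 1).
Deviating from 9 to 0 saves 9 euros but forfeits the deviator's share of the drop in the maintenance fund: 0.44 × 9 = 3.96.
So the deviation gain is 9 − 3.96 = 5.04, and the fine must be at least 5.04 euros to wipe it out.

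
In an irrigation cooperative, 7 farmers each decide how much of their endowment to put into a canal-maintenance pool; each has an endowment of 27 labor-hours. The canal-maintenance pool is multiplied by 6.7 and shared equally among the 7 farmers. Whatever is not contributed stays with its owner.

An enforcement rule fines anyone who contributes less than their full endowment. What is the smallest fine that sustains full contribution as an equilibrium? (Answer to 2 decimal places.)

1.16 labor-hours

Given the others contribute fully, the best deviation is to contribute 0 (any partial contribution still incurs the fine and gives up units whose private return 0.9571 is below 1).
Deviating from 27 to 0 saves 27 labor-hours but forfeits the deviator's share of the drop in the canal-maintenance pool: 6.7/7 × 27 = 25.84.
So the deviation gain is 27 − 25.84 = 1.16, and the fine must be at least 1.16 labor-hours to wipe it out.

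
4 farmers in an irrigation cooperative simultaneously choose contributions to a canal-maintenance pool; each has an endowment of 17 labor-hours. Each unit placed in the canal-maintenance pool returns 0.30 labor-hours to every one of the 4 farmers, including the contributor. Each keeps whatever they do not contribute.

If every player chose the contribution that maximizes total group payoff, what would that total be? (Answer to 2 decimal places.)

Each contributed unit returns 1.200 to the group as a whole (0.30 to each of 4 players), which exceeds 1, so the social optimum is full contribution: group total = 1.200 × 68 = 81.60.

81.60 labor-hours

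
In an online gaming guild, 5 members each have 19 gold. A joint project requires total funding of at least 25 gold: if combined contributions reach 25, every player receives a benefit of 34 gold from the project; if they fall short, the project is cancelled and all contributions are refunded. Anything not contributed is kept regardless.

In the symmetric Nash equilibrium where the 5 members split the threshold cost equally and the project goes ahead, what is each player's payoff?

Equal share of the threshold: 25/5 = 5.
At this profile no one gains by cutting their contribution: any cut drops the total below 25, the project is cancelled, contributions are refunded, and the deviator ends with 19, which is less than 19 − 5 + 34 = 48. Contributing more than 5 just wastes the excess. So contributing exactly 5 is a best response.
Each player's payoff: 19 − 5 + 34 = 48.

48 gold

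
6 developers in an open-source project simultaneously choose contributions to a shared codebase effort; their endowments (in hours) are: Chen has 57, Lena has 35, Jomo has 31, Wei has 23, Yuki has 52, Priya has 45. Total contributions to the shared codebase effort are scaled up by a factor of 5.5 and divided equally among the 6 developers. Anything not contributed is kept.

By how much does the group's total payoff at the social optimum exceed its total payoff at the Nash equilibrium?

The private return per contributed unit is 5.5/6 = 0.9167 < 1 for every player regardless of endowment, so the Nash equilibrium is zero contribution and the group total is Σ E_j = 57 + 35 + 31 + 23 + 52 + 45 = 243.
Each contributed unit returns 5.500 to the group, so the social optimum is full contribution by everyone: group total = 5.500 × 243 = 1336.50.
Efficiency loss = (5.500 − 1) × 243 = 1093.50.

1093.50 hours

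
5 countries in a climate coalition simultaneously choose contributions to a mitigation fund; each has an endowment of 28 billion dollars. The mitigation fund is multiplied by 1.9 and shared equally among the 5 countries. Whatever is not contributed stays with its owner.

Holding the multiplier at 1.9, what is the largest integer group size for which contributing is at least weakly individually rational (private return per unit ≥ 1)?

1

Private return per unit is 1.9/(group size), which is ≥ 1 whenever the group size is ≤ 1.9.
The largest such integer is 1.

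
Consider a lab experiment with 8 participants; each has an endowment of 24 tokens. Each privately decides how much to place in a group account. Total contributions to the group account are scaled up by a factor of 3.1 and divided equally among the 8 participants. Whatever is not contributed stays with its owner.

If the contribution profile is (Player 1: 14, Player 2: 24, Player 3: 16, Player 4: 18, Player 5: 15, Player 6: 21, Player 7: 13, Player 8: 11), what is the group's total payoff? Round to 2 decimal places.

469.20 tokens

Total contributed: 14 + 24 + 16 + 18 + 15 + 21 + 13 + 11 = 132; total kept: 8 × 24 − 132 = 60.
The group account pays out 3.1 × 132 = 409.20 in aggregate.
Group total = 60 + 409.20 = 469.20.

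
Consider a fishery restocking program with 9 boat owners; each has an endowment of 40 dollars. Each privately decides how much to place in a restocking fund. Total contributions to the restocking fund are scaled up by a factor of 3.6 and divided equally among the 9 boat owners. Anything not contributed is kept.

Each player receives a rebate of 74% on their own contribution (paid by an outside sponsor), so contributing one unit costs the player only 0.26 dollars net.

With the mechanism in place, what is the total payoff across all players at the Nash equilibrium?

With the mechanism, a contributed unit returns (3.6/9) / 0.26 = 1.5385 per unit of net cost to the contributor — now above 1 — so contributing fully is weakly dominant for every player.
At the Nash equilibrium everyone contributes 40. Group total payoff = 9 × (40 × 0.74 + 3.6 × 40) = 1562.40.

1562.40 dollars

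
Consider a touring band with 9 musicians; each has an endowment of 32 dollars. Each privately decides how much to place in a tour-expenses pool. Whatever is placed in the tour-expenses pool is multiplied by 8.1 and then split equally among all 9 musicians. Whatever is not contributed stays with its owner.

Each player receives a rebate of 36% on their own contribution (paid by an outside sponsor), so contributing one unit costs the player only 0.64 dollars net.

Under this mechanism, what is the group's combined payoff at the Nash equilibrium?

2436.48 dollars

With the mechanism, a contributed unit returns (8.1/9) / 0.64 = 1.4063 per unit of net cost to the contributor — now above 1 — so contributing fully is weakly dominant for every player.
At the Nash equilibrium everyone contributes 32. Group total payoff = 9 × (32 × 0.36 + 8.1 × 32) = 2436.48.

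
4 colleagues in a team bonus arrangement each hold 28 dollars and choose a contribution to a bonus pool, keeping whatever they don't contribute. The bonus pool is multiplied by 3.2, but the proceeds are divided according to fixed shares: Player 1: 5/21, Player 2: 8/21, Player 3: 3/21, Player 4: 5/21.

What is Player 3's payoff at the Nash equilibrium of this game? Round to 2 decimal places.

40.80 dollars

A player with share s gets back 3.2·s per unit contributed, so full contribution is dominant for anyone with s > 1/3.2 = 0.3125 and zero contribution is dominant for anyone below.
The only share above 0.3125 is Player 2's 8/21, contributing 28; the remaining 3 contribute 0. Total contributed: 28.
Player 3 keeps 28 and receives 3.2 × 28 × 3/21 = 12.80 from the bonus pool, for a payoff of 40.80.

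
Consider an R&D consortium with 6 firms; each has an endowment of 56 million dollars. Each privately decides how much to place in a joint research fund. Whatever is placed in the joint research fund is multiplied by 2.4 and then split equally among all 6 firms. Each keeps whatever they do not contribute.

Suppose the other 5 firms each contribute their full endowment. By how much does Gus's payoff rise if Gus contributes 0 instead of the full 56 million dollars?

Switching from a contribution of 56 to 0 lets Gus keep an extra 56 million dollars, but lowers the joint research fund by 56, which costs Gus their own share of that drop: 2.4/6 × 56 = 22.40.
Net gain = 56 − 22.40 = 33.60. The private return per contributed unit (0.4000) is below 1, so free-riding is indeed the best response regardless of what the others do.

33.60 million dollars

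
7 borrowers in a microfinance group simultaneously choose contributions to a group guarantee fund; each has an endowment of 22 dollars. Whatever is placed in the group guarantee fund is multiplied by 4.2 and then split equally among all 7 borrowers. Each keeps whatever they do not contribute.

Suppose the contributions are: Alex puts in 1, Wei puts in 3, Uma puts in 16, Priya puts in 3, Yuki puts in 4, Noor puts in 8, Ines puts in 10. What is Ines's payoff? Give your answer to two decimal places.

Total contributed: 1 + 3 + 16 + 3 + 4 + 8 + 10 = 45.
Each receives 4.2 × 45 / 7 = 27.00 from the group guarantee fund.
Ines keeps 22 − 10 = 12, so Ines's payoff is 12 + 27.00 = 39.00.

39.00 dollars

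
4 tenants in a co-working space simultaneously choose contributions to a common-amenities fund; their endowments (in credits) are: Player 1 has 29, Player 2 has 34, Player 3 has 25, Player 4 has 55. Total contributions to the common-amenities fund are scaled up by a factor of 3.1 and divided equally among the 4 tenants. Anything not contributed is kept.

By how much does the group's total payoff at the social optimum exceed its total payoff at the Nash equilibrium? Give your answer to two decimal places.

The private return per contributed unit is 3.1/4 = 0.7750 < 1 for every player regardless of endowment, so the Nash equilibrium is zero contribution and the group total is Σ E_j = 29 + 34 + 25 + 55 = 143.
Each contributed unit returns 3.100 to the group, so the social optimum is full contribution by everyone: group total = 3.100 × 143 = 443.30.
Efficiency loss = (3.100 − 1) × 143 = 300.30.

300.30 credits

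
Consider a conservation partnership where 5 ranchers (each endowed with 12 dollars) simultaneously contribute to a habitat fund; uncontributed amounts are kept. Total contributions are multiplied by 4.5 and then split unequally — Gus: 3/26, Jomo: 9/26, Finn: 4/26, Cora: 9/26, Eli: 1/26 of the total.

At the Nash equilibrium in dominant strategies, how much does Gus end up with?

24.46 dollars

Each unit j contributes comes back to j as 4.5 × (j's share), so j prefers to contribute only if that share exceeds 1/4.5 = 0.2222; otherwise keeping the unit dominates.
Jomo and Cora are above the threshold, contributing 12 each; the remaining 3 contribute 0. Total contributed: 24.
Gus keeps 12 and receives 4.5 × 24 × 3/26 = 12.46 from the habitat fund, for a payoff of 24.46.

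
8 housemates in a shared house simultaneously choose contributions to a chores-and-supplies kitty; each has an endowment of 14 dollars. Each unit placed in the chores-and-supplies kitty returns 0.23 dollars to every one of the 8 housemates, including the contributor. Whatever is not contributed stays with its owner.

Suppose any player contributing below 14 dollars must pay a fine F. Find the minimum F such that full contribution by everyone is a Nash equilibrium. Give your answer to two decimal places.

Given the others contribute fully, the best deviation is to contribute 0 (any partial contribution still incurs the fine and gives up units whose private return 0.23 is below 1).
Deviating from 14 to 0 saves 14 dollars but forfeits the deviator's share of the drop in the chores-and-supplies kitty: 0.23 × 14 = 3.22.
So the deviation gain is 14 − 3.22 = 10.78, and the fine must be at least 10.78 dollars to wipe it out.

10.78 dollars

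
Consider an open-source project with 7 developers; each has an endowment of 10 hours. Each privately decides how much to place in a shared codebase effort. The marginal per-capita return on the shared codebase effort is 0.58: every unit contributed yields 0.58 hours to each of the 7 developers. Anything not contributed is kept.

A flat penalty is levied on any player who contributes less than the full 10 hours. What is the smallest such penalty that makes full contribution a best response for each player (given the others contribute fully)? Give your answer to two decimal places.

4.20 hours

Given the others contribute fully, the best deviation is to contribute 0 (any partial contribution still incurs the fine and gives up units whose private return 0.58 is below 1).
Deviating from 10 to 0 saves 10 hours but forfeits the deviator's share of the drop in the shared codebase effort: 0.58 × 10 = 5.80.
So the deviation gain is 10 − 5.80 = 4.20, and the fine must be at least 4.20 hours to wipe it out.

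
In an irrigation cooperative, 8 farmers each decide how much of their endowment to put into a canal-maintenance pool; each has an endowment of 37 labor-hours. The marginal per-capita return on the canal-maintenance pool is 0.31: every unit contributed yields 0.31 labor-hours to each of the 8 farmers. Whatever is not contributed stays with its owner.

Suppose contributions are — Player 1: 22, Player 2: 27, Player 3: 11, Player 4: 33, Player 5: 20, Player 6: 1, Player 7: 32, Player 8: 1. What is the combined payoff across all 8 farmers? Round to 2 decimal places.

Total contributed: 22 + 27 + 11 + 33 + 20 + 1 + 32 + 1 = 147; total kept: 8 × 37 − 147 = 149.
The canal-maintenance pool pays out 0.31 × 8 × 147 = 364.56 in aggregate.
Group total = 149 + 364.56 = 513.56.

513.56 labor-hours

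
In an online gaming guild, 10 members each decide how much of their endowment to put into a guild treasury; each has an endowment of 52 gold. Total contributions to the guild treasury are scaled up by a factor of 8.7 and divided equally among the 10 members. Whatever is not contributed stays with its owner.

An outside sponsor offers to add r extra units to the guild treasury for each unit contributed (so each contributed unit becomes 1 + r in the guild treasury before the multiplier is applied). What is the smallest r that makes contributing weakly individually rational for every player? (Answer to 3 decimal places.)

0.149

With matching at rate r, one contributed unit becomes (1 + r) in the guild treasury and returns 8.7 × (1 + r) / 10 to the contributor.
Setting this equal to 1: 1 + r = 10/8.7 = 1.1494.
So the minimum matching rate is r = 1.1494 − 1 = 0.149.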